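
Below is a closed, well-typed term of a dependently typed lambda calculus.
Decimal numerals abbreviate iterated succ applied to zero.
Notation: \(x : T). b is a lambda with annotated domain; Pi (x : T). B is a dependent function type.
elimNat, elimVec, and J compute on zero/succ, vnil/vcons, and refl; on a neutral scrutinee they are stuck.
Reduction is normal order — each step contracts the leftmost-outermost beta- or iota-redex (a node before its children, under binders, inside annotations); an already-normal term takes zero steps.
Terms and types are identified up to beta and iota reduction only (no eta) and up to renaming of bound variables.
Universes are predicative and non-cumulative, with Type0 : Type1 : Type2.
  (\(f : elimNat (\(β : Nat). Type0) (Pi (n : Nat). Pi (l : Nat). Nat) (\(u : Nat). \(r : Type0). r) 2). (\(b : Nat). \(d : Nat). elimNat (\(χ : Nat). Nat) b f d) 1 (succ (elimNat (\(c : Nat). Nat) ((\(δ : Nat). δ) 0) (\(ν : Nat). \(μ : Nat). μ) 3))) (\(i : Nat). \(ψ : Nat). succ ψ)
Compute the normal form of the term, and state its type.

normal form:
  2
the term's type:
  Nat


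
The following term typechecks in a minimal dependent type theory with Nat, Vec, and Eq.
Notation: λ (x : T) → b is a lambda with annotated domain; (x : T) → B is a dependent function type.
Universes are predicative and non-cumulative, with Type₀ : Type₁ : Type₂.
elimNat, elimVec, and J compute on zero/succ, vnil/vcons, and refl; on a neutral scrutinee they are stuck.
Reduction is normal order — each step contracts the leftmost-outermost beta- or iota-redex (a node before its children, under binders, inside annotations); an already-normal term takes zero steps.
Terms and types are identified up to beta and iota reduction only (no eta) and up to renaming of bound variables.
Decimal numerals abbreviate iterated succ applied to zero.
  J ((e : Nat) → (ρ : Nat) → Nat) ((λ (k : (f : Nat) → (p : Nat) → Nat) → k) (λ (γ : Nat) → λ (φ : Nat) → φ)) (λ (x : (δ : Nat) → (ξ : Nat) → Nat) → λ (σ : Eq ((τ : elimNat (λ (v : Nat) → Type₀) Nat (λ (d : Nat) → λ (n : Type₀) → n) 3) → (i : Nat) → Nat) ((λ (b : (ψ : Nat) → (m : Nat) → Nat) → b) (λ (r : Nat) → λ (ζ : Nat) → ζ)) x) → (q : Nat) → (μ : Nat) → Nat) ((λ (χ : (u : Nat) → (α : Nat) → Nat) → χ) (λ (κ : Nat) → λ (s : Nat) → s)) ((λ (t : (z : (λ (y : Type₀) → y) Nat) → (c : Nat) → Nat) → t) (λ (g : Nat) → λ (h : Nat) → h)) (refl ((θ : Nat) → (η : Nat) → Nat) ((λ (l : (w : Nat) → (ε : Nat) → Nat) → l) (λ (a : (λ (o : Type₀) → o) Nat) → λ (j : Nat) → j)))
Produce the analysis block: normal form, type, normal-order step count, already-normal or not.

reduced normal form:
  λ (e : Nat) → λ (ρ : Nat) → ρ
inferred type:
  (e : Nat) → (ρ : Nat) → Nat
normal-order step count: 2
started in normal form: no
first redex: a J iota-redex


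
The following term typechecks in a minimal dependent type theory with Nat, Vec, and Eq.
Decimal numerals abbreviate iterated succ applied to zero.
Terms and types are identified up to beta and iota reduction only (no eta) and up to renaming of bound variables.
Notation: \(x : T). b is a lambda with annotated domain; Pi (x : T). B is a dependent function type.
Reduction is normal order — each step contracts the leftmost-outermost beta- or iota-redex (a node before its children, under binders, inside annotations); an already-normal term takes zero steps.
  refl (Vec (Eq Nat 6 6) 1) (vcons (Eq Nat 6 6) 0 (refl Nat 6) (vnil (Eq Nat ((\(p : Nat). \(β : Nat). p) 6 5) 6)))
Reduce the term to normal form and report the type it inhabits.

normal form:
  refl (Vec (Eq Nat 6 6) 1) (vcons (Eq Nat 6 6) 0 (refl Nat 6) (vnil (Eq Nat 6 6)))
the term's type:
  Eq (Vec (Eq Nat 6 6) 1) (vcons (Eq Nat 6 6) 0 (refl Nat 6) (vnil (Eq Nat 6 6))) (vcons (Eq Nat 6 6) 0 (refl Nat 6) (vnil (Eq Nat 6 6)))


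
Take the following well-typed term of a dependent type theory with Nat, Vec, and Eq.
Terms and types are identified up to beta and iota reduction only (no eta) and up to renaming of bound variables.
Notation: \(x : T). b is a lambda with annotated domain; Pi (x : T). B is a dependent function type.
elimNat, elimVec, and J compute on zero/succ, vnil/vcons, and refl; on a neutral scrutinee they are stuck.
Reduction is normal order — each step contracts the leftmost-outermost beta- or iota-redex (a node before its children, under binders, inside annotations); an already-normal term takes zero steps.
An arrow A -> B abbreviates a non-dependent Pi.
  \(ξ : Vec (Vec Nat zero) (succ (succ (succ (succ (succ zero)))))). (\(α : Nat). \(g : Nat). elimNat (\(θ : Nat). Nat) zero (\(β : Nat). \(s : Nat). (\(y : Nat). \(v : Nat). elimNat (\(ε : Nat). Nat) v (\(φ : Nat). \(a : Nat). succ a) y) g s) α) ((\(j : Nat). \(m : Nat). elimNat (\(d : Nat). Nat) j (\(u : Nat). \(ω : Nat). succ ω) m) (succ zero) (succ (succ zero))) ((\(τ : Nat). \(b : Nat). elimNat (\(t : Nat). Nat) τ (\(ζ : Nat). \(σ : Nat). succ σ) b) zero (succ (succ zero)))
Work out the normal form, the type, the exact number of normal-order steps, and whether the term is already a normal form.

resulting normal form:
  \(ξ : Vec (Vec Nat zero) (succ (succ (succ (succ (succ zero)))))). succ (succ (succ (succ (succ (succ zero)))))
type:
  Vec (Vec Nat zero) (succ (succ (succ (succ (succ zero))))) -> Nat
normal-order step count: 39
already normal: no
first redex: a beta-redex


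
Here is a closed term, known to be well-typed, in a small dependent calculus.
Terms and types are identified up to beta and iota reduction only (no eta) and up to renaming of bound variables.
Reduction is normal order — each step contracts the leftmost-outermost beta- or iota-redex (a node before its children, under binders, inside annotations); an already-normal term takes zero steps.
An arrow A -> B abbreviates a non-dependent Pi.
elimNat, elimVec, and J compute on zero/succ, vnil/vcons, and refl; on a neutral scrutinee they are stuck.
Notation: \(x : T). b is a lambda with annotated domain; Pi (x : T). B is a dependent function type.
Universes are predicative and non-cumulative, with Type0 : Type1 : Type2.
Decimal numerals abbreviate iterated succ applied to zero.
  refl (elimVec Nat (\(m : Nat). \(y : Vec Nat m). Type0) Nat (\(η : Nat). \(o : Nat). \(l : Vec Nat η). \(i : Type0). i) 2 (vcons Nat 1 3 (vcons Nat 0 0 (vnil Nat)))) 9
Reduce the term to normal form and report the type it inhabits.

resulting normal form:
  refl Nat 9
type:
  Eq Nat 9 9
observation: contracting an elimVec iota-redex first, the term normalizes in 11 steps.


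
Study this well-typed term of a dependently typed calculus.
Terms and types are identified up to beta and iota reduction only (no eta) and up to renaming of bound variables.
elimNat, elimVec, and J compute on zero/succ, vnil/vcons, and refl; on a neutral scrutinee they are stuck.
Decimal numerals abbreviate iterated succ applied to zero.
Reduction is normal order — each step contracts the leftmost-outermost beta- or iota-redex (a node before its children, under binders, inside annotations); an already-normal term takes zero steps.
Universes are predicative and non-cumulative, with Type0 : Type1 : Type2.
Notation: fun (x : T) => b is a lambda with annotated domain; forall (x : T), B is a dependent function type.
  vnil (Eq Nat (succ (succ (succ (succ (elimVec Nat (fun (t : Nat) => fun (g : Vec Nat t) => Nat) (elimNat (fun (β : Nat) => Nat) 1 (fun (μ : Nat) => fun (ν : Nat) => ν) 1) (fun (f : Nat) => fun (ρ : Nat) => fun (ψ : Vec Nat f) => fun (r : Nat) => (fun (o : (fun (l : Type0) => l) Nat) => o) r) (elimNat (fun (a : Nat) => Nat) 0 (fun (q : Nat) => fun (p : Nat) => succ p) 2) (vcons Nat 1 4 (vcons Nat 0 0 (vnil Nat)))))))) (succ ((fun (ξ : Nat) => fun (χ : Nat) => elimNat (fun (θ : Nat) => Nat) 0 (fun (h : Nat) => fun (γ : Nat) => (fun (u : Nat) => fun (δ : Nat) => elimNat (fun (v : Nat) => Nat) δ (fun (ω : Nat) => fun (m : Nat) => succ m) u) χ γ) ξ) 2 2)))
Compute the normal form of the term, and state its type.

normal form:
  vnil (Eq Nat 5 5)
type:
  Vec (Eq Nat 5 5) 0
observation: the term reaches its normal form after 44 normal-order steps.


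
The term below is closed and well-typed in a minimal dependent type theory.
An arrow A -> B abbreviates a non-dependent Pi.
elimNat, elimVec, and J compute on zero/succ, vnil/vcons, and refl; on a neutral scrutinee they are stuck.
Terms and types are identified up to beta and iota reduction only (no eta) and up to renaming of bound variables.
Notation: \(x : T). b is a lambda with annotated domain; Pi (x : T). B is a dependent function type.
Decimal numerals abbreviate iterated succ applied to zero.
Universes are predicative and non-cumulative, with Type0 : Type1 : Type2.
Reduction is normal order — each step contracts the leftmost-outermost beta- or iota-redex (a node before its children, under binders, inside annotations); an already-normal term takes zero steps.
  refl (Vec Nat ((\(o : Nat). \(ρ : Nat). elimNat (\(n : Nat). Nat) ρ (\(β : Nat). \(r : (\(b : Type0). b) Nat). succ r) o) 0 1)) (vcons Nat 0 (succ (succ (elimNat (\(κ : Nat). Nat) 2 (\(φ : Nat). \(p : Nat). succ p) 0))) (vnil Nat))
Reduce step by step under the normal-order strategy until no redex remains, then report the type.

normal-order reduction sequence:
  refl (Vec Nat ((\(o : Nat). \(ρ : Nat). elimNat (\(n : Nat). Nat) ρ (\(β : Nat). \(r : (\(b : Type0). b) Nat). succ r) o) 0 1)) (vcons Nat 0 (succ (succ (elimNat (\(κ : Nat). Nat) 2 (\(φ : Nat). \(p : Nat). succ p) 0))) (vnil Nat))
  ~> refl (Vec Nat ((\(o : Nat). elimNat (\(ρ : Nat). Nat) o (\(n : Nat). \(β : (\(r : Type0). r) Nat). succ β) 0) 1)) (vcons Nat 0 (succ (succ (elimNat (\(b : Nat). Nat) 2 (\(κ : Nat). \(φ : Nat). succ φ) 0))) (vnil Nat))
  ~> refl (Vec Nat (elimNat (\(o : Nat). Nat) 1 (\(ρ : Nat). \(n : (\(β : Type0). β) Nat). succ n) 0)) (vcons Nat 0 (succ (succ (elimNat (\(r : Nat). Nat) 2 (\(b : Nat). \(κ : Nat). succ κ) 0))) (vnil Nat))
  ~> refl (Vec Nat 1) (vcons Nat 0 (succ (succ (elimNat (\(o : Nat). Nat) 2 (\(ρ : Nat). \(n : Nat). succ n) 0))) (vnil Nat))
  ~> refl (Vec Nat 1) (vcons Nat 0 4 (vnil Nat))
the term's type:
  Eq (Vec Nat 1) (vcons Nat 0 4 (vnil Nat)) (vcons Nat 0 4 (vnil Nat))


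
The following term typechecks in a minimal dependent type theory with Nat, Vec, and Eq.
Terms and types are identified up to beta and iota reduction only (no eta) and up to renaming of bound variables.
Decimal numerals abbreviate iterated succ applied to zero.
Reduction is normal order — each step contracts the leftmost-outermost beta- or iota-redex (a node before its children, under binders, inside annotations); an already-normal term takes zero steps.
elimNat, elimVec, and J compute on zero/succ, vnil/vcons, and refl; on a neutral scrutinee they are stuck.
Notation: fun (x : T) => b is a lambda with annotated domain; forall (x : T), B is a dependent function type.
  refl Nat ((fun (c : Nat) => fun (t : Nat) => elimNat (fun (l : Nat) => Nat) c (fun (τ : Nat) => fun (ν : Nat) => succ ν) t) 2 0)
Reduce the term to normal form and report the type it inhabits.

normal form:
  refl Nat 2
type:
  Eq Nat 2 2


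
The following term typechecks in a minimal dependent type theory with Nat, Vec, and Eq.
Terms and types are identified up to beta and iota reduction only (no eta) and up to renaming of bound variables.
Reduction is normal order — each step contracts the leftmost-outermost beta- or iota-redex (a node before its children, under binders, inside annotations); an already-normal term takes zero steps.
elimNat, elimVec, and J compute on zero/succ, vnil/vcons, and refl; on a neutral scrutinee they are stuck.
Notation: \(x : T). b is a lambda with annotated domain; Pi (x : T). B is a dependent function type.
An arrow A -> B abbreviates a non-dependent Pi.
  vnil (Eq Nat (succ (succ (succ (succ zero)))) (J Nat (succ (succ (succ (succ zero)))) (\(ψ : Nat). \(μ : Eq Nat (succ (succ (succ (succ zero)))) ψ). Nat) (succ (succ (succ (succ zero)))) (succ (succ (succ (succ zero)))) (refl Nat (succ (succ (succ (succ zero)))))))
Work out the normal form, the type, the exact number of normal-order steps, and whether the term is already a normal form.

resulting normal form:
  vnil (Eq Nat (succ (succ (succ (succ zero)))) (succ (succ (succ (succ zero)))))
type:
  Vec (Eq Nat (succ (succ (succ (succ zero)))) (succ (succ (succ (succ zero))))) zero
steps to reach normal form (normal order): 1
term was already normal: no
first redex: a J iota-redex


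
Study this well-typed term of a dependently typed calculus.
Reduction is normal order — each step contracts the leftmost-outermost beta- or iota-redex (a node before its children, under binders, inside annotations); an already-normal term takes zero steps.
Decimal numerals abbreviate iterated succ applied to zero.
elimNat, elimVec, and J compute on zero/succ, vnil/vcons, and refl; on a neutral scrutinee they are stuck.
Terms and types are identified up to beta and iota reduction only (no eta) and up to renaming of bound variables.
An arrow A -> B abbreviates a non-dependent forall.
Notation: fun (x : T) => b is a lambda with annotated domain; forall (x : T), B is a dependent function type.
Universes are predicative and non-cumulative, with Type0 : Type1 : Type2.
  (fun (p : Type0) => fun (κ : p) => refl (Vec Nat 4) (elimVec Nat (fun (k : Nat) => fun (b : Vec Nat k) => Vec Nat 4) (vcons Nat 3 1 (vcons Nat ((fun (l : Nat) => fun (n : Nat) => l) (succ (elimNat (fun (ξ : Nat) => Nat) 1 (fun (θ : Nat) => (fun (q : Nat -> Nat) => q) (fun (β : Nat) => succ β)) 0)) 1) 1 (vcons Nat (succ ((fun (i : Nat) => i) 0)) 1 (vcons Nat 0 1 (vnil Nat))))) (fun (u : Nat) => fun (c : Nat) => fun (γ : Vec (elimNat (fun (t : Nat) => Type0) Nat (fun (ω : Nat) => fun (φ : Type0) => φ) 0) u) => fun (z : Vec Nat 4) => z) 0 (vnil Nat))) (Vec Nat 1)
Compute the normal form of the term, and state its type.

resulting normal form:
  fun (p : Vec Nat 1) => refl (Vec Nat 4) (vcons Nat 3 1 (vcons Nat 2 1 (vcons Nat 1 1 (vcons Nat 0 1 (vnil Nat)))))
type:
  Vec Nat 1 -> Eq (Vec Nat 4) (vcons Nat 3 1 (vcons Nat 2 1 (vcons Nat 1 1 (vcons Nat 0 1 (vnil Nat))))) (vcons Nat 3 1 (vcons Nat 2 1 (vcons Nat 1 1 (vcons Nat 0 1 (vnil Nat)))))
observation: the leftmost-outermost redex is a beta-redex, and normalization takes 6 steps.


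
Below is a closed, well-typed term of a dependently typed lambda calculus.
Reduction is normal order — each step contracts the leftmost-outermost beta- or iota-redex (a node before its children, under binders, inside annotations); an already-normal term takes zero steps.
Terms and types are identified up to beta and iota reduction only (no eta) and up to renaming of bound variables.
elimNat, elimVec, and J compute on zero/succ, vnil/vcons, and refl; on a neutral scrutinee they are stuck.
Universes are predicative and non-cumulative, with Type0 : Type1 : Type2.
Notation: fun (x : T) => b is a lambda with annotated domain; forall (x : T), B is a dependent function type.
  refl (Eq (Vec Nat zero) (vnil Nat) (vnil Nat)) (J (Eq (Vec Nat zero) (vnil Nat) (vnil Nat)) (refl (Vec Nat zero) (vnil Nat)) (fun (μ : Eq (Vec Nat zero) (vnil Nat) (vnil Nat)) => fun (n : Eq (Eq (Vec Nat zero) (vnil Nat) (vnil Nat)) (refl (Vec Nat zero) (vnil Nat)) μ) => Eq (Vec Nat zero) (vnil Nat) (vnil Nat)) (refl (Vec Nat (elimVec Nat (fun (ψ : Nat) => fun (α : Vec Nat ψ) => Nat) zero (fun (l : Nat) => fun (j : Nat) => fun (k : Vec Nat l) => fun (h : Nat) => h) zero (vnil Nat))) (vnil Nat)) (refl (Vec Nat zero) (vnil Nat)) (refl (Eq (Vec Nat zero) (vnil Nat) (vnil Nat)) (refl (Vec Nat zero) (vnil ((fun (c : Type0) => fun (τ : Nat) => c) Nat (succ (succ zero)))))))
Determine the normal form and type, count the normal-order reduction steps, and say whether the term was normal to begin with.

resulting normal form:
  refl (Eq (Vec Nat zero) (vnil Nat) (vnil Nat)) (refl (Vec Nat zero) (vnil Nat))
inferred type:
  Eq (Eq (Vec Nat zero) (vnil Nat) (vnil Nat)) (refl (Vec Nat zero) (vnil Nat)) (refl (Vec Nat zero) (vnil Nat))
normal-order step count: 2
term was already normal: no
first contracted redex: a J iota-redex


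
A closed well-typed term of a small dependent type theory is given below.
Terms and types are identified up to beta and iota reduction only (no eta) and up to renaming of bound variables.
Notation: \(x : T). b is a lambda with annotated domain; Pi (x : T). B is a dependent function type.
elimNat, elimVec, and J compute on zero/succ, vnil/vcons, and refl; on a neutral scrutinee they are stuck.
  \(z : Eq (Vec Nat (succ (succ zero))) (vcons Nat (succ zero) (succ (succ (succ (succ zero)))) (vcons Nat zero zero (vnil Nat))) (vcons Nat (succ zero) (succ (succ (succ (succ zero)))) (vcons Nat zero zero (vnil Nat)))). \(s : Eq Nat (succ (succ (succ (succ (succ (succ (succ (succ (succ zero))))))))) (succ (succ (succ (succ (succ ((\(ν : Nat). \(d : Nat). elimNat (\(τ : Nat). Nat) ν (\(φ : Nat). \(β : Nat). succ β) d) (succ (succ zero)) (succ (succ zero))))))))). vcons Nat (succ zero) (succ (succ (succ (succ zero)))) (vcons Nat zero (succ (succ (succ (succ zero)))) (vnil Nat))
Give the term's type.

inferred type:
  Pi (z : Eq (Vec Nat (succ (succ zero))) (vcons Nat (succ zero) (succ (succ (succ (succ zero)))) (vcons Nat zero zero (vnil Nat))) (vcons Nat (succ zero) (succ (succ (succ (succ zero)))) (vcons Nat zero zero (vnil Nat)))). Pi (s : Eq Nat (succ (succ (succ (succ (succ (succ (succ (succ (succ zero))))))))) (succ (succ (succ (succ (succ (succ (succ (succ (succ zero)))))))))). Vec Nat (succ (succ zero))


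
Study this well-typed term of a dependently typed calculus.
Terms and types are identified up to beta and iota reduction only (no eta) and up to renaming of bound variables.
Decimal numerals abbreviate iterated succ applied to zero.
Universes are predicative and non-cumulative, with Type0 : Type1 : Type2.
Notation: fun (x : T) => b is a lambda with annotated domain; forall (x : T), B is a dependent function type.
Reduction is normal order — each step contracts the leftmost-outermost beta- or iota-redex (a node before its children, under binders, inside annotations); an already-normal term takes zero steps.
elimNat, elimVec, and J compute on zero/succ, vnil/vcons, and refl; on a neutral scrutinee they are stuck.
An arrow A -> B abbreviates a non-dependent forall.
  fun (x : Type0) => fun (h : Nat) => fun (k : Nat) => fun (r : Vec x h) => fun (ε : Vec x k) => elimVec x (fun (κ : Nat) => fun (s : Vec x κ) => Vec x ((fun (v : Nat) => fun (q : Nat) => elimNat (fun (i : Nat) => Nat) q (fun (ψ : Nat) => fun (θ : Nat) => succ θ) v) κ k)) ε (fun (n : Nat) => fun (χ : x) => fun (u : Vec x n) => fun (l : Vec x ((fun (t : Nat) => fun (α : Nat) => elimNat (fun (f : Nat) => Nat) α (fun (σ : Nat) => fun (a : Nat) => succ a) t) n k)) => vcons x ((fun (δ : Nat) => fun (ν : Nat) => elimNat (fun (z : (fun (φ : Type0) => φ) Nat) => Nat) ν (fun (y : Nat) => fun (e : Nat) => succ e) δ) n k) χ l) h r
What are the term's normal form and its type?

resulting normal form:
  fun (x : Type0) => fun (h : Nat) => fun (k : Nat) => fun (r : Vec x h) => fun (ε : Vec x k) => elimVec x (fun (κ : Nat) => fun (s : Vec x κ) => Vec x (elimNat (fun (v : Nat) => Nat) k (fun (q : Nat) => fun (i : Nat) => succ i) κ)) ε (fun (ψ : Nat) => fun (θ : x) => fun (n : Vec x ψ) => fun (χ : Vec x (elimNat (fun (u : Nat) => Nat) k (fun (l : Nat) => fun (t : Nat) => succ t) ψ)) => vcons x (elimNat (fun (α : Nat) => Nat) k (fun (f : Nat) => fun (σ : Nat) => succ σ) ψ) θ χ) h r
type:
  forall (x : Type0), forall (h : Nat), forall (k : Nat), Vec x h -> Vec x k -> Vec x (elimNat (fun (r : Nat) => Nat) k (fun (ε : Nat) => fun (κ : Nat) => succ κ) h)


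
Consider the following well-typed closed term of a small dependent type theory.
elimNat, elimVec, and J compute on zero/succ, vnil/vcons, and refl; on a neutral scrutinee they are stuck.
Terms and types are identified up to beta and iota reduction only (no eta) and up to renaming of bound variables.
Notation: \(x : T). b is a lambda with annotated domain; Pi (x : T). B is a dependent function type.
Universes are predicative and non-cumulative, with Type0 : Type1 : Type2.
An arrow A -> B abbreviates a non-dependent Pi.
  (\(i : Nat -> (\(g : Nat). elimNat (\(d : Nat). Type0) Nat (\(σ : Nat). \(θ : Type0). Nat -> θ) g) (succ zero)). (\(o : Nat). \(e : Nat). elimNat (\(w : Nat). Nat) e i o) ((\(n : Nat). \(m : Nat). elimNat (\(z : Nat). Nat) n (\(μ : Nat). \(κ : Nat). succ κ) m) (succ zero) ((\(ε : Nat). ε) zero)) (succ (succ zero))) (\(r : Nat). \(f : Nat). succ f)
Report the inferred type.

type:
  Nat


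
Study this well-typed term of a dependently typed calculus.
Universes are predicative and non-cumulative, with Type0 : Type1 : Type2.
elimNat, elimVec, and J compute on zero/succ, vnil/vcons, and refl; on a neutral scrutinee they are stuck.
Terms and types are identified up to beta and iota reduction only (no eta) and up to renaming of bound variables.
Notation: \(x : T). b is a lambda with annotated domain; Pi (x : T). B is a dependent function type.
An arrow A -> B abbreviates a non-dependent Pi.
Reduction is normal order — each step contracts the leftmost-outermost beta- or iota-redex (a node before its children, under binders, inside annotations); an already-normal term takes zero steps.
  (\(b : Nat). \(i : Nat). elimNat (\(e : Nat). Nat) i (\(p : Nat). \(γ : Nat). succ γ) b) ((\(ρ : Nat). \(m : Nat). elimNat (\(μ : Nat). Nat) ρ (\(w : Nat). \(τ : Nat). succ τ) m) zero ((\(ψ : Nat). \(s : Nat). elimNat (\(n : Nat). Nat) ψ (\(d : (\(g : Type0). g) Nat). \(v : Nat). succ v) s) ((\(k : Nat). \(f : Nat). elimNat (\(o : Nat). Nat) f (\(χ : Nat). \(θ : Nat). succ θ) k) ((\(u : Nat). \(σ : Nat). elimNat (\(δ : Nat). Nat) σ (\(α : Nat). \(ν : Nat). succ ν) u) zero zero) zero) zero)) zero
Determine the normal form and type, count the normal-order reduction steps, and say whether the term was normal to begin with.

resulting normal form:
  zero
the term's type:
  Nat
normal-order step count: 15
term was already normal: no
first redex: a beta-redex


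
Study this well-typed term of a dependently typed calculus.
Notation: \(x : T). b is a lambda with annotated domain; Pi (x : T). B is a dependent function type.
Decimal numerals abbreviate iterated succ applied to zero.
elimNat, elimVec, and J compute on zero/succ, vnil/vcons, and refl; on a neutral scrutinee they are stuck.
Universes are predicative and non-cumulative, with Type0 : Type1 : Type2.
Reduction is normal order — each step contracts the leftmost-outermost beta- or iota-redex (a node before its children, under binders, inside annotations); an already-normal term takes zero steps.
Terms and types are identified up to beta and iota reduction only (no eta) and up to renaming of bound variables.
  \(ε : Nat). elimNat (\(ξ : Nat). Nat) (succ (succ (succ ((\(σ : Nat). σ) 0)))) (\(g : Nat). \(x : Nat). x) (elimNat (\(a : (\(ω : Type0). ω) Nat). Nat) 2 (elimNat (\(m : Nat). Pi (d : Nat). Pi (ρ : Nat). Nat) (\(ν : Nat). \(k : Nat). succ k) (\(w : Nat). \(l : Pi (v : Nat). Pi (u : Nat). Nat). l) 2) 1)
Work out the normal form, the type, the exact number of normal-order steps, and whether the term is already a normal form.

resulting normal form:
  \(ε : Nat). 3
type:
  Pi (ε : Nat). Nat
reduction steps (normal order): 22
term was already normal: no
first contracted redex: a beta-redex


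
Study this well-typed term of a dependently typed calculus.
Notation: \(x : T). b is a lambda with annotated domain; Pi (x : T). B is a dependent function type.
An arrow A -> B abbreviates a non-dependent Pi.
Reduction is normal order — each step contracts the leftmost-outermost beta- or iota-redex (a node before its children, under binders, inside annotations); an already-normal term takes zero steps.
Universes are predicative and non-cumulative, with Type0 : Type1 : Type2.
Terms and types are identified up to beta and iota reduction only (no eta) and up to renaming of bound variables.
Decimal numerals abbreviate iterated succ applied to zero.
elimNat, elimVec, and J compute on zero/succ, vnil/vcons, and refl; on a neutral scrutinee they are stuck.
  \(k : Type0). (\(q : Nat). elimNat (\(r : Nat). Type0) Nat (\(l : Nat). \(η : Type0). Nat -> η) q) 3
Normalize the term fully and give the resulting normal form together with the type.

normal form:
  \(k : Type0). Nat -> Nat -> Nat -> Nat
type:
  Type0 -> Type0
observation: reduction starts at a beta-redex, and 11 normal-order steps reach the normal form.


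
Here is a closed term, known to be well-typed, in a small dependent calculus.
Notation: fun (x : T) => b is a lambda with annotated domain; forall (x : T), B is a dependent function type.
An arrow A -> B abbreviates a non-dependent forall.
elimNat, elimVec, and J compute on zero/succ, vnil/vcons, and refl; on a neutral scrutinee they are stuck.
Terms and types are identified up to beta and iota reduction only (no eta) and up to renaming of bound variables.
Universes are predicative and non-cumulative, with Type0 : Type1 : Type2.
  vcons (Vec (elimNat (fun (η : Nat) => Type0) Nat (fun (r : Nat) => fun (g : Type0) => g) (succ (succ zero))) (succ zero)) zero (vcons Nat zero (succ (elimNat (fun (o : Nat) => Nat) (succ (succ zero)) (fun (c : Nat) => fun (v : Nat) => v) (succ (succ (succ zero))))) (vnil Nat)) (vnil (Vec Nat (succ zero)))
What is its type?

inferred type:
  Vec (Vec Nat (succ zero)) (succ zero)


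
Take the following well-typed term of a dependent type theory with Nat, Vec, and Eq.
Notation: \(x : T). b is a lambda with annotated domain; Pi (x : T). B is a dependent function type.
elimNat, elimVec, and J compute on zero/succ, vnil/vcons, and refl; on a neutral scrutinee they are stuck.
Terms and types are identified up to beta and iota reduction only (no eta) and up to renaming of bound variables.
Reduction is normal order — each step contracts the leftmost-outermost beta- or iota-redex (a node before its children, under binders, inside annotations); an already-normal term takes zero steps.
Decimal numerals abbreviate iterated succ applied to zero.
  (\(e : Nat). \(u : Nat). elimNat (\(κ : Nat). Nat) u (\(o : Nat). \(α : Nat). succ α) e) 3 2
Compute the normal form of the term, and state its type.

normal form:
  5
type:
  Nat


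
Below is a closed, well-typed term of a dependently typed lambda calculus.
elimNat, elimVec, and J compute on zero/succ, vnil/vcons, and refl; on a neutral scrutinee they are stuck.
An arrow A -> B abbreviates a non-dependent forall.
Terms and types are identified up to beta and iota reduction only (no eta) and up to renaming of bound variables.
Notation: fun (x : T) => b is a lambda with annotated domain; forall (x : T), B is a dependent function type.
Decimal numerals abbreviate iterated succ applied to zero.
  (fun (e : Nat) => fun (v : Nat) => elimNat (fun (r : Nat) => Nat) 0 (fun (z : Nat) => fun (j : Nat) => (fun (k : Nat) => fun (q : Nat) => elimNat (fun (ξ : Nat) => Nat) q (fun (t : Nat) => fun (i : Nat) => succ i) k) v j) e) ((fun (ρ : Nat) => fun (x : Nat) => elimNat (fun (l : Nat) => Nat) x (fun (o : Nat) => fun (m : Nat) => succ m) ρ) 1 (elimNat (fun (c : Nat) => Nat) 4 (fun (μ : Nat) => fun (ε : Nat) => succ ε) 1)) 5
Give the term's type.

type:
  Nat


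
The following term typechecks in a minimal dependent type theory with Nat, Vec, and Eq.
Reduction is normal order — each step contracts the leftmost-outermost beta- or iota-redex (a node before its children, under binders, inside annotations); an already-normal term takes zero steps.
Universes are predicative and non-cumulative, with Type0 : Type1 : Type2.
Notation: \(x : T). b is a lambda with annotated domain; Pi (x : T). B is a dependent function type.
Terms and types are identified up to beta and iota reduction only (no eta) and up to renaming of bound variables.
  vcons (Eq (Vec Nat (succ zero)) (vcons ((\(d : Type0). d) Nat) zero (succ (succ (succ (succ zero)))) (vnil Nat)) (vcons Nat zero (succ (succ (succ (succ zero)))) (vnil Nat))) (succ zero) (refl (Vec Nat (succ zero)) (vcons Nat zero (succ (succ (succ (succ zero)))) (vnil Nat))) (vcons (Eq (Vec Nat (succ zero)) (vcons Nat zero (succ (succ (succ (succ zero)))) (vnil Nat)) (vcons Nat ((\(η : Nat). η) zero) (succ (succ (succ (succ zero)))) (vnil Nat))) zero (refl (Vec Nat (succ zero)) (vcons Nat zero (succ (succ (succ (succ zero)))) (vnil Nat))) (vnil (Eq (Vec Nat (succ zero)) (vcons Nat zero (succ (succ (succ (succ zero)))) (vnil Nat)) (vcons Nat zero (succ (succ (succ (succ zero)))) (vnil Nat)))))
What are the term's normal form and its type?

reduced normal form:
  vcons (Eq (Vec Nat (succ zero)) (vcons Nat zero (succ (succ (succ (succ zero)))) (vnil Nat)) (vcons Nat zero (succ (succ (succ (succ zero)))) (vnil Nat))) (succ zero) (refl (Vec Nat (succ zero)) (vcons Nat zero (succ (succ (succ (succ zero)))) (vnil Nat))) (vcons (Eq (Vec Nat (succ zero)) (vcons Nat zero (succ (succ (succ (succ zero)))) (vnil Nat)) (vcons Nat zero (succ (succ (succ (succ zero)))) (vnil Nat))) zero (refl (Vec Nat (succ zero)) (vcons Nat zero (succ (succ (succ (succ zero)))) (vnil Nat))) (vnil (Eq (Vec Nat (succ zero)) (vcons Nat zero (succ (succ (succ (succ zero)))) (vnil Nat)) (vcons Nat zero (succ (succ (succ (succ zero)))) (vnil Nat)))))
type:
  Vec (Eq (Vec Nat (succ zero)) (vcons Nat zero (succ (succ (succ (succ zero)))) (vnil Nat)) (vcons Nat zero (succ (succ (succ (succ zero)))) (vnil Nat))) (succ (succ zero))
observation: contracting a beta-redex first, the term normalizes in 2 steps.


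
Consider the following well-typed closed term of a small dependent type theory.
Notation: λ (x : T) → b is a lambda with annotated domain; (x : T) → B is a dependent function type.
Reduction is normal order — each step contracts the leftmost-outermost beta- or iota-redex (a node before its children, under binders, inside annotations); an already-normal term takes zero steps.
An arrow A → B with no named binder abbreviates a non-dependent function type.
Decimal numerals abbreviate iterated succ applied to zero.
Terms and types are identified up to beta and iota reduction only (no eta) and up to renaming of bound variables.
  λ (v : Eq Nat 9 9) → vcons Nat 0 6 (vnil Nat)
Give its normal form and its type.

resulting normal form:
  λ (v : Eq Nat 9 9) → vcons Nat 0 6 (vnil Nat)
inferred type:
  Eq Nat 9 9 → Vec Nat 1
observation: the term is already in normal form.


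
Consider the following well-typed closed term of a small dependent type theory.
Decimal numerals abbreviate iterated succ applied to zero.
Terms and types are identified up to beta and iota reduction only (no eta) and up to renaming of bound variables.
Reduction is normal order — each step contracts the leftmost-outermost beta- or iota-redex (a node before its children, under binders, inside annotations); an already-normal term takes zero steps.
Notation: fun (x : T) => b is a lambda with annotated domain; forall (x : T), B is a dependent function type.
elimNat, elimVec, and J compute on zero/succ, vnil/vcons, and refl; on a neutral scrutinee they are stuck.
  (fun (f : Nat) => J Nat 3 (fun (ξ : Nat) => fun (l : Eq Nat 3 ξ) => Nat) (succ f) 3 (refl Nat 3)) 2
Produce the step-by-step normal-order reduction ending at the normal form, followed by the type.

reduction (normal order):
  (fun (f : Nat) => J Nat 3 (fun (ξ : Nat) => fun (l : Eq Nat 3 ξ) => Nat) (succ f) 3 (refl Nat 3)) 2
  ~> J Nat 3 (fun (f : Nat) => fun (ξ : Eq Nat 3 f) => Nat) 3 3 (refl Nat 3)
  ~> 3
type:
  Nat


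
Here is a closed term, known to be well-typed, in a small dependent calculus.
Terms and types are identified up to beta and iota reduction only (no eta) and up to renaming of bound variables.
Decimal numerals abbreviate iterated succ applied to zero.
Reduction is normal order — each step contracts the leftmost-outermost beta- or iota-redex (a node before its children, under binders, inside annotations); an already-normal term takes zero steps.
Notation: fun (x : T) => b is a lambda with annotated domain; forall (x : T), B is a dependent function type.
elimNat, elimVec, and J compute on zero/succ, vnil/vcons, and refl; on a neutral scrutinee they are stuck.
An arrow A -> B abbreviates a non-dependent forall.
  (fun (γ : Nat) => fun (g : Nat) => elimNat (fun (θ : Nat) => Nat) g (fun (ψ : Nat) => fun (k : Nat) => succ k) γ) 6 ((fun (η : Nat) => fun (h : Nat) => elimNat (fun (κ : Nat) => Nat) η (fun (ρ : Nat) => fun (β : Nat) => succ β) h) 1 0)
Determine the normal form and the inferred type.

reduced normal form:
  7
type:
  Nat


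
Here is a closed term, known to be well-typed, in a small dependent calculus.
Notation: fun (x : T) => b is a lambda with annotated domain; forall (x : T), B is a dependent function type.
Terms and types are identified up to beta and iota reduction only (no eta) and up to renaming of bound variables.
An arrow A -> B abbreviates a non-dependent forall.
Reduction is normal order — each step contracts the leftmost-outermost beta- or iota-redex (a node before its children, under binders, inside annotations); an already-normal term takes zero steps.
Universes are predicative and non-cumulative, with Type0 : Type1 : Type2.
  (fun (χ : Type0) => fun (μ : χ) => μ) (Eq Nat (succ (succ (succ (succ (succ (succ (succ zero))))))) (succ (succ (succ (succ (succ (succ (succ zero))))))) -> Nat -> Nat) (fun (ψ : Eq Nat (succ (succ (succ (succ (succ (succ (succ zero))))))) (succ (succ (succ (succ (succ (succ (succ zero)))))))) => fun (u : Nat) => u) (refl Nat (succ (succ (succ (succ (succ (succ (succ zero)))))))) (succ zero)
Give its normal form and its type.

normal form:
  succ zero
inferred type:
  Nat


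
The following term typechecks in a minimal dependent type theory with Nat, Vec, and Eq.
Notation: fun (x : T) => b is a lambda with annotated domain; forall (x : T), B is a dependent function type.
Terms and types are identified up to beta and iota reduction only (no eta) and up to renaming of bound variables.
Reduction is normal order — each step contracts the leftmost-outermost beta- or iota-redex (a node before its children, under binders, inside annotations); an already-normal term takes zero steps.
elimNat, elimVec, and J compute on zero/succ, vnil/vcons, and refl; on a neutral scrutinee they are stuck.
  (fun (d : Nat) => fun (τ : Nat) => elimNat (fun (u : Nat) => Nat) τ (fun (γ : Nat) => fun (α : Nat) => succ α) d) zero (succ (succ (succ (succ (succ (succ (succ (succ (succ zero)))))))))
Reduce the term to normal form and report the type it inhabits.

normal form:
  succ (succ (succ (succ (succ (succ (succ (succ (succ zero))))))))
type:
  Nat
observation: the first redex contracted is a beta-redex; the normal form is reached in 3 normal-order steps.


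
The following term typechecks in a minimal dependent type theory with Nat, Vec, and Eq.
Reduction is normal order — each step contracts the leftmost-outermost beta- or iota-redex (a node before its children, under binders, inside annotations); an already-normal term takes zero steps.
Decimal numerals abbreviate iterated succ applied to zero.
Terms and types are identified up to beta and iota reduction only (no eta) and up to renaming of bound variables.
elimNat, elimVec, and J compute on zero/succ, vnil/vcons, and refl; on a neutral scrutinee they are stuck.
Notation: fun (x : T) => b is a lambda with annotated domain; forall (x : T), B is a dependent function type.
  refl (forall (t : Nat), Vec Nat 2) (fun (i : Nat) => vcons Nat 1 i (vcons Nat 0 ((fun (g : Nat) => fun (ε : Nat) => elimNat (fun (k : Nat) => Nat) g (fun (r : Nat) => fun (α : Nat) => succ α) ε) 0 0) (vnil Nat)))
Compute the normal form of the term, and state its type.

reduced normal form:
  refl (forall (t : Nat), Vec Nat 2) (fun (i : Nat) => vcons Nat 1 i (vcons Nat 0 0 (vnil Nat)))
the term's type:
  Eq (forall (t : Nat), Vec Nat 2) (fun (i : Nat) => vcons Nat 1 i (vcons Nat 0 0 (vnil Nat))) (fun (g : Nat) => vcons Nat 1 g (vcons Nat 0 0 (vnil Nat)))
observation: normalization takes exactly 3 steps under the normal-order strategy.


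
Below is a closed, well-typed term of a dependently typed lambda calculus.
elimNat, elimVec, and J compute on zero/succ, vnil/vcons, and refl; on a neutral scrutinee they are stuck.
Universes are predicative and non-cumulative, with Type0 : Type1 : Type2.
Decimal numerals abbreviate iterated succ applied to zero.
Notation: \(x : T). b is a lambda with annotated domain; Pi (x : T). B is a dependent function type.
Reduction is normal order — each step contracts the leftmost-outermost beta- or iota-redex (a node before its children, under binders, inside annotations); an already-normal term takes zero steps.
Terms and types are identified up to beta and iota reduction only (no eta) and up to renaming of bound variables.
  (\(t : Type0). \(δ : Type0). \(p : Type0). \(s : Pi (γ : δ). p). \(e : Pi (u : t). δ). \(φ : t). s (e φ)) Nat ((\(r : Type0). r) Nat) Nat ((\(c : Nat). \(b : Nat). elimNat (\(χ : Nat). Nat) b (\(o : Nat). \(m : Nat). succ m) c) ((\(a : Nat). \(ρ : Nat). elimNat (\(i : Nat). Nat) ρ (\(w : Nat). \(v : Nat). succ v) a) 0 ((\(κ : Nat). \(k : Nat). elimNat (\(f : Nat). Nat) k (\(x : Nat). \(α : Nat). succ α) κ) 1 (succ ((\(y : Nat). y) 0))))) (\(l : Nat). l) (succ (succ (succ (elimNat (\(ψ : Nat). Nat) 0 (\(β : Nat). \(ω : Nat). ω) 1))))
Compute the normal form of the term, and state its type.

resulting normal form:
  5
inferred type:
  Nat
observation: the term reaches its normal form after 30 normal-order steps.


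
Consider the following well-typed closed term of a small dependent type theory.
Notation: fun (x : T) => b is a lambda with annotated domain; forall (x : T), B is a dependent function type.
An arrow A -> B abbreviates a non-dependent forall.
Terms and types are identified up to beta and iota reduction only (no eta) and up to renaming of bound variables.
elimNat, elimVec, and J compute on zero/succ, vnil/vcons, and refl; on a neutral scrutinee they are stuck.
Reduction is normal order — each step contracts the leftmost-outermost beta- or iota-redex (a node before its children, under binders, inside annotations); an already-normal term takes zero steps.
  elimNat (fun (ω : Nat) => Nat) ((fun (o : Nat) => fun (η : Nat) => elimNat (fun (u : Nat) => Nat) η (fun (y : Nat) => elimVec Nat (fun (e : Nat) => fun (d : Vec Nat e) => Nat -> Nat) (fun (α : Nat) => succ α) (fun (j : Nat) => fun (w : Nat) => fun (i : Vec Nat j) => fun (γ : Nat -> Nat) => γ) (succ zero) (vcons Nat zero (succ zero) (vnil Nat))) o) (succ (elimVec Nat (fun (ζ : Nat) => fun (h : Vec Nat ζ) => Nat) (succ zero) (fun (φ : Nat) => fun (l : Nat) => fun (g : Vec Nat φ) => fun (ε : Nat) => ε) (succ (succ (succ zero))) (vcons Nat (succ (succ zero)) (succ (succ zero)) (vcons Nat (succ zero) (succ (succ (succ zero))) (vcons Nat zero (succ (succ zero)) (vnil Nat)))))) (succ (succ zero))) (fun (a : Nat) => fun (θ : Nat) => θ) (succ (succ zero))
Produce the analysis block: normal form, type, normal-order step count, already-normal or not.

normal form:
  succ (succ (succ (succ zero)))
type:
  Nat
normal-order step count: 44
term was already normal: no
first contracted redex: an elimNat iota-redex


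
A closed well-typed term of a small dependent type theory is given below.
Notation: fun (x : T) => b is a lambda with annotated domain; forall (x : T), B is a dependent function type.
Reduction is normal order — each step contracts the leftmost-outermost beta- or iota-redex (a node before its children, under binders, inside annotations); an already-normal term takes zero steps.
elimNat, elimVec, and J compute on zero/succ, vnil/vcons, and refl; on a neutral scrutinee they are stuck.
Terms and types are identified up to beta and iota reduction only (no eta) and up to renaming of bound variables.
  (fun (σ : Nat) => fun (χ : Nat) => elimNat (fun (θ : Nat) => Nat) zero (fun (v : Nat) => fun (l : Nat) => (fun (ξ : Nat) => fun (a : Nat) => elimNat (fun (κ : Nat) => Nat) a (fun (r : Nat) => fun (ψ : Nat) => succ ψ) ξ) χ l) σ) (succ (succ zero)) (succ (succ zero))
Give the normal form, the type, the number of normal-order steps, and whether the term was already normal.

reduced normal form:
  succ (succ (succ (succ zero)))
the term's type:
  Nat
steps to reach normal form (normal order): 27
term was already normal: no
first redex: a beta-redex
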